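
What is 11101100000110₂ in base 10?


Positional values:
Bit 1: 1 × 2^1 = 2
Bit 2: 1 × 2^2 = 4
Bit 8: 1 × 2^8 = 256
Bit 9: 1 × 2^9 = 512
Bit 11: 1 × 2^11 = 2048
Bit 12: 1 × 2^12 = 4096
Bit 13: 1 × 2^13 = 8192
Sum = 2 + 4 + 256 + 512 + 2048 + 4096 + 8192
= 15110


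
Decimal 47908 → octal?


Divide by 8 repeatedly:
47908 ÷ 8 = 5988 remainder 4
5988 ÷ 8 = 748 remainder 4
748 ÷ 8 = 93 remainder 4
93 ÷ 8 = 11 remainder 5
11 ÷ 8 = 1 remainder 3
1 ÷ 8 = 0 remainder 1
Reading remainders bottom-up:
= 0o135444


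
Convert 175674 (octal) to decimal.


Positional values:
Position 0: 4 × 8^0 = 4
Position 1: 7 × 8^1 = 56
Position 2: 6 × 8^2 = 384
Position 3: 5 × 8^3 = 2560
Position 4: 7 × 8^4 = 28672
Position 5: 1 × 8^5 = 32768
Sum = 4 + 56 + 384 + 2560 + 28672 + 32768
= 64444


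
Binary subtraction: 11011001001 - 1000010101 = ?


Align and subtract column by column (LSB to MSB, borrowing when needed):
  11011001001
- 01000010101
  -----------
  col 0: (1 - 0 borrow-in) - 1 → 1 - 1 = 0, borrow out 0
  col 1: (0 - 0 borrow-in) - 0 → 0 - 0 = 0, borrow out 0
  col 2: (0 - 0 borrow-in) - 1 → borrow from next column: (0+2) - 1 = 1, borrow out 1
  col 3: (1 - 1 borrow-in) - 0 → 0 - 0 = 0, borrow out 0
  col 4: (0 - 0 borrow-in) - 1 → borrow from next column: (0+2) - 1 = 1, borrow out 1
  col 5: (0 - 1 borrow-in) - 0 → borrow from next column: (-1+2) - 0 = 1, borrow out 1
  col 6: (1 - 1 borrow-in) - 0 → 0 - 0 = 0, borrow out 0
  col 7: (1 - 0 borrow-in) - 0 → 1 - 0 = 1, borrow out 0
  col 8: (0 - 0 borrow-in) - 0 → 0 - 0 = 0, borrow out 0
  col 9: (1 - 0 borrow-in) - 1 → 1 - 1 = 0, borrow out 0
  col 10: (1 - 0 borrow-in) - 0 → 1 - 0 = 1, borrow out 0
Reading bits MSB→LSB: 10010110100
Strip leading zeros: 10010110100
= 10010110100


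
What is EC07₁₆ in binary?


Each hex digit → 4 binary bits:
  E = 1110
  C = 1100
  0 = 0000
  7 = 0111
Concatenate: 1110 1100 0000 0111
= 1110110000000111


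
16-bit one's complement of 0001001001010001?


Original: 0001001001010001
Invert all bits:
  bit 0: 0 → 1
  bit 1: 0 → 1
  bit 2: 0 → 1
  bit 3: 1 → 0
  bit 4: 0 → 1
  bit 5: 0 → 1
  bit 6: 1 → 0
  bit 7: 0 → 1
  bit 8: 0 → 1
  bit 9: 1 → 0
  bit 10: 0 → 1
  bit 11: 1 → 0
  bit 12: 0 → 1
  bit 13: 0 → 1
  bit 14: 0 → 1
  bit 15: 1 → 0
= 1110110110101110


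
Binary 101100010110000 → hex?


Group into 4-bit nibbles: 0101100010110000
  0101 = 5
  1000 = 8
  1011 = B
  0000 = 0
= 0x58B0


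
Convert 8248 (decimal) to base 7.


Divide by 7 repeatedly:
8248 ÷ 7 = 1178 remainder 2
1178 ÷ 7 = 168 remainder 2
168 ÷ 7 = 24 remainder 0
24 ÷ 7 = 3 remainder 3
3 ÷ 7 = 0 remainder 3
Reading remainders bottom-up:
= 33022


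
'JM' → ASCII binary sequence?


String: 'JM'  (2 characters)
Per-character ASCII lookup:
  'J': uppercase starts at 65: 'J' = 65 + 9 = 74 → 1001010
  'M': uppercase starts at 65: 'M' = 65 + 12 = 77 → 1001101
= 1001010 1001101


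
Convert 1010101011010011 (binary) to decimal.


Positional values:
Bit 0: 1 × 2^0 = 1
Bit 1: 1 × 2^1 = 2
Bit 4: 1 × 2^4 = 16
Bit 6: 1 × 2^6 = 64
Bit 7: 1 × 2^7 = 128
Bit 9: 1 × 2^9 = 512
Bit 11: 1 × 2^11 = 2048
Bit 13: 1 × 2^13 = 8192
Bit 15: 1 × 2^15 = 32768
Sum = 1 + 2 + 16 + 64 + 128 + 512 + 2048 + 8192 + 32768
= 43731


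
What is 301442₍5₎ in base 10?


Positional values (base 5):
  2 × 5^0 = 2 × 1 = 2
  4 × 5^1 = 4 × 5 = 20
  4 × 5^2 = 4 × 25 = 100
  1 × 5^3 = 1 × 125 = 125
  0 × 5^4 = 0 × 625 = 0
  3 × 5^5 = 3 × 3125 = 9375
Sum = 2 + 20 + 100 + 125 + 0 + 9375
= 9622


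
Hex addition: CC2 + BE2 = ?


Align and add column by column (LSB to MSB, each column mod 16 with carry):
  0CC2
+ 0BE2
  ----
  col 0: 2(2) + 2(2) + 0 (carry in) = 4 → 4(4), carry out 0
  col 1: C(12) + E(14) + 0 (carry in) = 26 → A(10), carry out 1
  col 2: C(12) + B(11) + 1 (carry in) = 24 → 8(8), carry out 1
  col 3: 0(0) + 0(0) + 1 (carry in) = 1 → 1(1), carry out 0
Reading digits MSB→LSB: 18A4
Strip leading zeros: 18A4
= 0x18A4


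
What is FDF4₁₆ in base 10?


Positional values:
Position 0: 4 × 16^0 = 4 × 1 = 4
Position 1: F × 16^1 = 15 × 16 = 240
Position 2: D × 16^2 = 13 × 256 = 3328
Position 3: F × 16^3 = 15 × 4096 = 61440
Sum = 4 + 240 + 3328 + 61440
= 65012


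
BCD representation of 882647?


Each digit → 4-bit binary:
  8 → 1000
  8 → 1000
  2 → 0010
  6 → 0110
  4 → 0100
  7 → 0111
= 1000 1000 0010 0110 0100 0111


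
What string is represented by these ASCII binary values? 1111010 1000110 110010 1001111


Codes (binary): 1111010 1000110 110010 1001111
Per-code ASCII lookup:
  1111010 = 122  (range 97-122: lowercase, 122 - 97 = 25) → 'z'
  1000110 = 70  (range 65-90: uppercase, 70 - 65 = 5) → 'F'
  110010 = 50  (range 48-57: digits, 50 - 48 = 2) → '2'
  1001111 = 79  (range 65-90: uppercase, 79 - 65 = 14) → 'O'
= 'zF2O'


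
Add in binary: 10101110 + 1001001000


Align and add column by column (LSB to MSB, carry propagating):
  00010101110
+ 01001001000
  -----------
  col 0: 0 + 0 + 0 (carry in) = 0 → bit 0, carry out 0
  col 1: 1 + 0 + 0 (carry in) = 1 → bit 1, carry out 0
  col 2: 1 + 0 + 0 (carry in) = 1 → bit 1, carry out 0
  col 3: 1 + 1 + 0 (carry in) = 2 → bit 0, carry out 1
  col 4: 0 + 0 + 1 (carry in) = 1 → bit 1, carry out 0
  col 5: 1 + 0 + 0 (carry in) = 1 → bit 1, carry out 0
  col 6: 0 + 1 + 0 (carry in) = 1 → bit 1, carry out 0
  col 7: 1 + 0 + 0 (carry in) = 1 → bit 1, carry out 0
  col 8: 0 + 0 + 0 (carry in) = 0 → bit 0, carry out 0
  col 9: 0 + 1 + 0 (carry in) = 1 → bit 1, carry out 0
  col 10: 0 + 0 + 0 (carry in) = 0 → bit 0, carry out 0
Reading bits MSB→LSB: 01011110110
Strip leading zeros: 1011110110
= 1011110110


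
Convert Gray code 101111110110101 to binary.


Gray code: 101111110110101
MSB stays the same: 1
Each subsequent bit = prev_binary XOR current_gray:
  B[1] = 1 XOR 0 = 1
  B[2] = 1 XOR 1 = 0
  B[3] = 0 XOR 1 = 1
  B[4] = 1 XOR 1 = 0
  B[5] = 0 XOR 1 = 1
  B[6] = 1 XOR 1 = 0
  B[7] = 0 XOR 1 = 1
  B[8] = 1 XOR 0 = 1
  B[9] = 1 XOR 1 = 0
  B[10] = 0 XOR 1 = 1
  B[11] = 1 XOR 0 = 1
  B[12] = 1 XOR 1 = 0
  B[13] = 0 XOR 0 = 0
  B[14] = 0 XOR 1 = 1
= 110101011011001 (27353 decimal)


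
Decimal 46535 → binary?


Divide by 2 repeatedly:
46535 ÷ 2 = 23267 remainder 1
23267 ÷ 2 = 11633 remainder 1
11633 ÷ 2 = 5816 remainder 1
5816 ÷ 2 = 2908 remainder 0
2908 ÷ 2 = 1454 remainder 0
1454 ÷ 2 = 727 remainder 0
727 ÷ 2 = 363 remainder 1
363 ÷ 2 = 181 remainder 1
181 ÷ 2 = 90 remainder 1
90 ÷ 2 = 45 remainder 0
45 ÷ 2 = 22 remainder 1
22 ÷ 2 = 11 remainder 0
11 ÷ 2 = 5 remainder 1
5 ÷ 2 = 2 remainder 1
2 ÷ 2 = 1 remainder 0
1 ÷ 2 = 0 remainder 1
Reading remainders bottom-up:
= 1011010111000111


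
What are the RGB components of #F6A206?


Hex: #F6A206
R = F6₁₆ = 246
G = A2₁₆ = 162
B = 06₁₆ = 6
= RGB(246, 162, 6)


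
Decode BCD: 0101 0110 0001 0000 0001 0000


Each 4-bit group → digit:
  0101 → 5
  0110 → 6
  0001 → 1
  0000 → 0
  0001 → 1
  0000 → 0
= 561010


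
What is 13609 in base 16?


Divide by 16 repeatedly:
13609 ÷ 16 = 850 remainder 9 (9)
850 ÷ 16 = 53 remainder 2 (2)
53 ÷ 16 = 3 remainder 5 (5)
3 ÷ 16 = 0 remainder 3 (3)
Reading remainders bottom-up:
= 0x3529


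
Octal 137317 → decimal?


Positional values:
Position 0: 7 × 8^0 = 7
Position 1: 1 × 8^1 = 8
Position 2: 3 × 8^2 = 192
Position 3: 7 × 8^3 = 3584
Position 4: 3 × 8^4 = 12288
Position 5: 1 × 8^5 = 32768
Sum = 7 + 8 + 192 + 3584 + 12288 + 32768
= 48847


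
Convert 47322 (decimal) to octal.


Divide by 8 repeatedly:
47322 ÷ 8 = 5915 remainder 2
5915 ÷ 8 = 739 remainder 3
739 ÷ 8 = 92 remainder 3
92 ÷ 8 = 11 remainder 4
11 ÷ 8 = 1 remainder 3
1 ÷ 8 = 0 remainder 1
Reading remainders bottom-up:
= 0o134332


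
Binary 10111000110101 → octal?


Group into 3-bit groups: 010111000110101
  010 = 2
  111 = 7
  000 = 0
  110 = 6
  101 = 5
= 0o27065


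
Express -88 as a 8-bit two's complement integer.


Original: 01011000
Step 1 - Invert all bits: 10100111
Step 2 - Add 1: 10100111 + 1
= 10101000 (represents -88)


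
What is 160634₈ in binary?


Each octal digit → 3 binary bits:
  1 = 001
  6 = 110
  0 = 000
  6 = 110
  3 = 011
  4 = 100
Concatenate: 001 110 000 110 011 100
= 001110000110011100


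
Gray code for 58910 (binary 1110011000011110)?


Binary: 1110011000011110
Gray code: G = B XOR (B >> 1)
B >> 1 = 0111001100001111
1110011000011110 XOR 0111001100001111:
  1 XOR 0 = 1
  1 XOR 1 = 0
  1 XOR 1 = 0
  0 XOR 1 = 1
  0 XOR 0 = 0
  1 XOR 0 = 1
  1 XOR 1 = 0
  0 XOR 1 = 1
  0 XOR 0 = 0
  0 XOR 0 = 0
  0 XOR 0 = 0
  1 XOR 0 = 1
  1 XOR 1 = 0
  1 XOR 1 = 0
  1 XOR 1 = 0
  0 XOR 1 = 1
= 1001010100010001


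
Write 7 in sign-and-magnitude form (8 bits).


Sign bit: 0 (positive)
Magnitude: 7 = 0000111
= 00000111


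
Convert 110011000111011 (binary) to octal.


Group into 3-bit groups: 110011000111011
  110 = 6
  011 = 3
  000 = 0
  111 = 7
  011 = 3
= 0o63073


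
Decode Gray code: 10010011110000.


Gray code: 10010011110000
MSB stays the same: 1
Each subsequent bit = prev_binary XOR current_gray:
  B[1] = 1 XOR 0 = 1
  B[2] = 1 XOR 0 = 1
  B[3] = 1 XOR 1 = 0
  B[4] = 0 XOR 0 = 0
  B[5] = 0 XOR 0 = 0
  B[6] = 0 XOR 1 = 1
  B[7] = 1 XOR 1 = 0
  B[8] = 0 XOR 1 = 1
  B[9] = 1 XOR 1 = 0
  B[10] = 0 XOR 0 = 0
  B[11] = 0 XOR 0 = 0
  B[12] = 0 XOR 0 = 0
  B[13] = 0 XOR 0 = 0
= 11100010100000 (14496 decimal)


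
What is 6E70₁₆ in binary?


Each hex digit → 4 binary bits:
  6 = 0110
  E = 1110
  7 = 0111
  0 = 0000
Concatenate: 0110 1110 0111 0000
= 0110111001110000


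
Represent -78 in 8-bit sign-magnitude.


Sign bit: 1 (negative)
Magnitude: 78 = 1001110
= 11001110


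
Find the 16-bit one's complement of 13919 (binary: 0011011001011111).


Original: 0011011001011111
Invert all bits:
  bit 0: 0 → 1
  bit 1: 0 → 1
  bit 2: 1 → 0
  bit 3: 1 → 0
  bit 4: 0 → 1
  bit 5: 1 → 0
  bit 6: 1 → 0
  bit 7: 0 → 1
  bit 8: 0 → 1
  bit 9: 1 → 0
  bit 10: 0 → 1
  bit 11: 1 → 0
  bit 12: 1 → 0
  bit 13: 1 → 0
  bit 14: 1 → 0
  bit 15: 1 → 0
= 1100100110100000


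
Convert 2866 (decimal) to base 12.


Divide by 12 repeatedly:
2866 ÷ 12 = 238 remainder 10
238 ÷ 12 = 19 remainder 10
19 ÷ 12 = 1 remainder 7
1 ÷ 12 = 0 remainder 1
Reading remainders bottom-up:
= 17AA


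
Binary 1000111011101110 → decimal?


Positional values:
Bit 1: 1 × 2^1 = 2
Bit 2: 1 × 2^2 = 4
Bit 3: 1 × 2^3 = 8
Bit 5: 1 × 2^5 = 32
Bit 6: 1 × 2^6 = 64
Bit 7: 1 × 2^7 = 128
Bit 9: 1 × 2^9 = 512
Bit 10: 1 × 2^10 = 1024
Bit 11: 1 × 2^11 = 2048
Bit 15: 1 × 2^15 = 32768
Sum = 2 + 4 + 8 + 32 + 64 + 128 + 512 + 1024 + 2048 + 32768
= 36590


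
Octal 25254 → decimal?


Positional values:
Position 0: 4 × 8^0 = 4
Position 1: 5 × 8^1 = 40
Position 2: 2 × 8^2 = 128
Position 3: 5 × 8^3 = 2560
Position 4: 2 × 8^4 = 8192
Sum = 4 + 40 + 128 + 2560 + 8192
= 10924


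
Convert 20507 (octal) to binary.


Each octal digit → 3 binary bits:
  2 = 010
  0 = 000
  5 = 101
  0 = 000
  7 = 111
Concatenate: 010 000 101 000 111
= 010000101000111


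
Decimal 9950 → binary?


Divide by 2 repeatedly:
9950 ÷ 2 = 4975 remainder 0
4975 ÷ 2 = 2487 remainder 1
2487 ÷ 2 = 1243 remainder 1
1243 ÷ 2 = 621 remainder 1
621 ÷ 2 = 310 remainder 1
310 ÷ 2 = 155 remainder 0
155 ÷ 2 = 77 remainder 1
77 ÷ 2 = 38 remainder 1
38 ÷ 2 = 19 remainder 0
19 ÷ 2 = 9 remainder 1
9 ÷ 2 = 4 remainder 1
4 ÷ 2 = 2 remainder 0
2 ÷ 2 = 1 remainder 0
1 ÷ 2 = 0 remainder 1
Reading remainders bottom-up:
= 10011011011110


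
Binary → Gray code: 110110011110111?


Binary: 110110011110111
Gray code: G = B XOR (B >> 1)
B >> 1 = 011011001111011
110110011110111 XOR 011011001111011:
  1 XOR 0 = 1
  1 XOR 1 = 0
  0 XOR 1 = 1
  1 XOR 0 = 1
  1 XOR 1 = 0
  0 XOR 1 = 1
  0 XOR 0 = 0
  1 XOR 0 = 1
  1 XOR 1 = 0
  1 XOR 1 = 0
  1 XOR 1 = 0
  0 XOR 1 = 1
  1 XOR 0 = 1
  1 XOR 1 = 0
  1 XOR 1 = 0
= 101101010001100


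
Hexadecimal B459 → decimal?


Positional values:
Position 0: 9 × 16^0 = 9 × 1 = 9
Position 1: 5 × 16^1 = 5 × 16 = 80
Position 2: 4 × 16^2 = 4 × 256 = 1024
Position 3: B × 16^3 = 11 × 4096 = 45056
Sum = 9 + 80 + 1024 + 45056
= 46169


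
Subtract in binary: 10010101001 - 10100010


Align and subtract column by column (LSB to MSB, borrowing when needed):
  10010101001
- 00010100010
  -----------
  col 0: (1 - 0 borrow-in) - 0 → 1 - 0 = 1, borrow out 0
  col 1: (0 - 0 borrow-in) - 1 → borrow from next column: (0+2) - 1 = 1, borrow out 1
  col 2: (0 - 1 borrow-in) - 0 → borrow from next column: (-1+2) - 0 = 1, borrow out 1
  col 3: (1 - 1 borrow-in) - 0 → 0 - 0 = 0, borrow out 0
  col 4: (0 - 0 borrow-in) - 0 → 0 - 0 = 0, borrow out 0
  col 5: (1 - 0 borrow-in) - 1 → 1 - 1 = 0, borrow out 0
  col 6: (0 - 0 borrow-in) - 0 → 0 - 0 = 0, borrow out 0
  col 7: (1 - 0 borrow-in) - 1 → 1 - 1 = 0, borrow out 0
  col 8: (0 - 0 borrow-in) - 0 → 0 - 0 = 0, borrow out 0
  col 9: (0 - 0 borrow-in) - 0 → 0 - 0 = 0, borrow out 0
  col 10: (1 - 0 borrow-in) - 0 → 1 - 0 = 1, borrow out 0
Reading bits MSB→LSB: 10000000111
Strip leading zeros: 10000000111
= 10000000111


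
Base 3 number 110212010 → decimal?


Positional values (base 3):
  0 × 3^0 = 0 × 1 = 0
  1 × 3^1 = 1 × 3 = 3
  0 × 3^2 = 0 × 9 = 0
  2 × 3^3 = 2 × 27 = 54
  1 × 3^4 = 1 × 81 = 81
  2 × 3^5 = 2 × 243 = 486
  0 × 3^6 = 0 × 729 = 0
  1 × 3^7 = 1 × 2187 = 2187
  1 × 3^8 = 1 × 6561 = 6561
Sum = 0 + 3 + 0 + 54 + 81 + 486 + 0 + 2187 + 6561
= 9372


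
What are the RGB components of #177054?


Hex: #177054
R = 17₁₆ = 23
G = 70₁₆ = 112
B = 54₁₆ = 84
= RGB(23, 112, 84)


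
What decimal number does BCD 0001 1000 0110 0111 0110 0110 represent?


Each 4-bit group → digit:
  0001 → 1
  1000 → 8
  0110 → 6
  0111 → 7
  0110 → 6
  0110 → 6
= 186766


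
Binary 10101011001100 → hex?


Group into 4-bit nibbles: 0010101011001100
  0010 = 2
  1010 = A
  1100 = C
  1100 = C
= 0x2ACC


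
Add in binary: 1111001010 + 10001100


Align and add column by column (LSB to MSB, carry propagating):
  01111001010
+ 00010001100
  -----------
  col 0: 0 + 0 + 0 (carry in) = 0 → bit 0, carry out 0
  col 1: 1 + 0 + 0 (carry in) = 1 → bit 1, carry out 0
  col 2: 0 + 1 + 0 (carry in) = 1 → bit 1, carry out 0
  col 3: 1 + 1 + 0 (carry in) = 2 → bit 0, carry out 1
  col 4: 0 + 0 + 1 (carry in) = 1 → bit 1, carry out 0
  col 5: 0 + 0 + 0 (carry in) = 0 → bit 0, carry out 0
  col 6: 1 + 0 + 0 (carry in) = 1 → bit 1, carry out 0
  col 7: 1 + 1 + 0 (carry in) = 2 → bit 0, carry out 1
  col 8: 1 + 0 + 1 (carry in) = 2 → bit 0, carry out 1
  col 9: 1 + 0 + 1 (carry in) = 2 → bit 0, carry out 1
  col 10: 0 + 0 + 1 (carry in) = 1 → bit 1, carry out 0
Reading bits MSB→LSB: 10001010110
Strip leading zeros: 10001010110
= 10001010110


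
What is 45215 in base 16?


Divide by 16 repeatedly:
45215 ÷ 16 = 2825 remainder 15 (F)
2825 ÷ 16 = 176 remainder 9 (9)
176 ÷ 16 = 11 remainder 0 (0)
11 ÷ 16 = 0 remainder 11 (B)
Reading remainders bottom-up:
= 0xB09F


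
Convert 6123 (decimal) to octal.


Divide by 8 repeatedly:
6123 ÷ 8 = 765 remainder 3
765 ÷ 8 = 95 remainder 5
95 ÷ 8 = 11 remainder 7
11 ÷ 8 = 1 remainder 3
1 ÷ 8 = 0 remainder 1
Reading remainders bottom-up:
= 0o13753


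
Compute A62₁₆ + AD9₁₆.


Align and add column by column (LSB to MSB, each column mod 16 with carry):
  0A62
+ 0AD9
  ----
  col 0: 2(2) + 9(9) + 0 (carry in) = 11 → B(11), carry out 0
  col 1: 6(6) + D(13) + 0 (carry in) = 19 → 3(3), carry out 1
  col 2: A(10) + A(10) + 1 (carry in) = 21 → 5(5), carry out 1
  col 3: 0(0) + 0(0) + 1 (carry in) = 1 → 1(1), carry out 0
Reading digits MSB→LSB: 153B
Strip leading zeros: 153B
= 0x153B


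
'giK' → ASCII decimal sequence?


String: 'giK'  (3 characters)
Per-character ASCII lookup:
  'g': lowercase starts at 97: 'g' = 97 + 6 = 103
  'i': lowercase starts at 97: 'i' = 97 + 8 = 105
  'K': uppercase starts at 65: 'K' = 65 + 10 = 75
= 103 105 75


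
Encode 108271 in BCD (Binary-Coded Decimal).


Each digit → 4-bit binary:
  1 → 0001
  0 → 0000
  8 → 1000
  2 → 0010
  7 → 0111
  1 → 0001
= 0001 0000 1000 0010 0111 0001


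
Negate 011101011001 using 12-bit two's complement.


Original: 011101011001
Step 1 - Invert all bits: 100010100110
Step 2 - Add 1: 100010100110 + 1
= 100010100111 (represents -1881)


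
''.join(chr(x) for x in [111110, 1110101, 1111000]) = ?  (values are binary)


Codes (binary): 111110 1110101 1111000
Per-code ASCII lookup:
  111110 = 62  (special character) → '>'
  1110101 = 117  (range 97-122: lowercase, 117 - 97 = 20) → 'u'
  1111000 = 120  (range 97-122: lowercase, 120 - 97 = 23) → 'x'
= '>ux'


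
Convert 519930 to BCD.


Each digit → 4-bit binary:
  5 → 0101
  1 → 0001
  9 → 1001
  9 → 1001
  3 → 0011
  0 → 0000
= 0101 0001 1001 1001 0011 0000


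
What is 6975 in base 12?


Divide by 12 repeatedly:
6975 ÷ 12 = 581 remainder 3
581 ÷ 12 = 48 remainder 5
48 ÷ 12 = 4 remainder 0
4 ÷ 12 = 0 remainder 4
Reading remainders bottom-up:
= 4053


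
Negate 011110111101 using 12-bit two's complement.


Original: 011110111101
Step 1 - Invert all bits: 100001000010
Step 2 - Add 1: 100001000010 + 1
= 100001000011 (represents -1981)


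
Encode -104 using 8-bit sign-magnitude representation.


Sign bit: 1 (negative)
Magnitude: 104 = 1101000
= 11101000


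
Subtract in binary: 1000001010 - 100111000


Align and subtract column by column (LSB to MSB, borrowing when needed):
  1000001010
- 0100111000
  ----------
  col 0: (0 - 0 borrow-in) - 0 → 0 - 0 = 0, borrow out 0
  col 1: (1 - 0 borrow-in) - 0 → 1 - 0 = 1, borrow out 0
  col 2: (0 - 0 borrow-in) - 0 → 0 - 0 = 0, borrow out 0
  col 3: (1 - 0 borrow-in) - 1 → 1 - 1 = 0, borrow out 0
  col 4: (0 - 0 borrow-in) - 1 → borrow from next column: (0+2) - 1 = 1, borrow out 1
  col 5: (0 - 1 borrow-in) - 1 → borrow from next column: (-1+2) - 1 = 0, borrow out 1
  col 6: (0 - 1 borrow-in) - 0 → borrow from next column: (-1+2) - 0 = 1, borrow out 1
  col 7: (0 - 1 borrow-in) - 0 → borrow from next column: (-1+2) - 0 = 1, borrow out 1
  col 8: (0 - 1 borrow-in) - 1 → borrow from next column: (-1+2) - 1 = 0, borrow out 1
  col 9: (1 - 1 borrow-in) - 0 → 0 - 0 = 0, borrow out 0
Reading bits MSB→LSB: 0011010010
Strip leading zeros: 11010010
= 11010010


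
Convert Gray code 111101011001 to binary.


Gray code: 111101011001
MSB stays the same: 1
Each subsequent bit = prev_binary XOR current_gray:
  B[1] = 1 XOR 1 = 0
  B[2] = 0 XOR 1 = 1
  B[3] = 1 XOR 1 = 0
  B[4] = 0 XOR 0 = 0
  B[5] = 0 XOR 1 = 1
  B[6] = 1 XOR 0 = 1
  B[7] = 1 XOR 1 = 0
  B[8] = 0 XOR 1 = 1
  B[9] = 1 XOR 0 = 1
  B[10] = 1 XOR 0 = 1
  B[11] = 1 XOR 1 = 0
= 101001101110 (2670 decimal)


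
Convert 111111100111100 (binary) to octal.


Group into 3-bit groups: 111111100111100
  111 = 7
  111 = 7
  100 = 4
  111 = 7
  100 = 4
= 0o77474


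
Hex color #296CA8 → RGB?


Hex: #296CA8
R = 29₁₆ = 41
G = 6C₁₆ = 108
B = A8₁₆ = 168
= RGB(41, 108, 168)


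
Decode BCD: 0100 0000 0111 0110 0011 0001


Each 4-bit group → digit:
  0100 → 4
  0000 → 0
  0111 → 7
  0110 → 6
  0011 → 3
  0001 → 1
= 407631


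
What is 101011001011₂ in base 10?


Positional values:
Bit 0: 1 × 2^0 = 1
Bit 1: 1 × 2^1 = 2
Bit 3: 1 × 2^3 = 8
Bit 6: 1 × 2^6 = 64
Bit 7: 1 × 2^7 = 128
Bit 9: 1 × 2^9 = 512
Bit 11: 1 × 2^11 = 2048
Sum = 1 + 2 + 8 + 64 + 128 + 512 + 2048
= 2763


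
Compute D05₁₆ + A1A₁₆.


Align and add column by column (LSB to MSB, each column mod 16 with carry):
  0D05
+ 0A1A
  ----
  col 0: 5(5) + A(10) + 0 (carry in) = 15 → F(15), carry out 0
  col 1: 0(0) + 1(1) + 0 (carry in) = 1 → 1(1), carry out 0
  col 2: D(13) + A(10) + 0 (carry in) = 23 → 7(7), carry out 1
  col 3: 0(0) + 0(0) + 1 (carry in) = 1 → 1(1), carry out 0
Reading digits MSB→LSB: 171F
Strip leading zeros: 171F
= 0x171F


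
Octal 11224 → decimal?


Positional values:
Position 0: 4 × 8^0 = 4
Position 1: 2 × 8^1 = 16
Position 2: 2 × 8^2 = 128
Position 3: 1 × 8^3 = 512
Position 4: 1 × 8^4 = 4096
Sum = 4 + 16 + 128 + 512 + 4096
= 4756


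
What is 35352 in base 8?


Divide by 8 repeatedly:
35352 ÷ 8 = 4419 remainder 0
4419 ÷ 8 = 552 remainder 3
552 ÷ 8 = 69 remainder 0
69 ÷ 8 = 8 remainder 5
8 ÷ 8 = 1 remainder 0
1 ÷ 8 = 0 remainder 1
Reading remainders bottom-up:
= 0o105030


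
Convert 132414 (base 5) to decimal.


Positional values (base 5):
  4 × 5^0 = 4 × 1 = 4
  1 × 5^1 = 1 × 5 = 5
  4 × 5^2 = 4 × 25 = 100
  2 × 5^3 = 2 × 125 = 250
  3 × 5^4 = 3 × 625 = 1875
  1 × 5^5 = 1 × 3125 = 3125
Sum = 4 + 5 + 100 + 250 + 1875 + 3125
= 5359


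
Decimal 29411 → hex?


Divide by 16 repeatedly:
29411 ÷ 16 = 1838 remainder 3 (3)
1838 ÷ 16 = 114 remainder 14 (E)
114 ÷ 16 = 7 remainder 2 (2)
7 ÷ 16 = 0 remainder 7 (7)
Reading remainders bottom-up:
= 0x72E3


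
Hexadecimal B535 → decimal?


Positional values:
Position 0: 5 × 16^0 = 5 × 1 = 5
Position 1: 3 × 16^1 = 3 × 16 = 48
Position 2: 5 × 16^2 = 5 × 256 = 1280
Position 3: B × 16^3 = 11 × 4096 = 45056
Sum = 5 + 48 + 1280 + 45056
= 46389


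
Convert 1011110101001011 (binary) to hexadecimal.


Group into 4-bit nibbles: 1011110101001011
  1011 = B
  1101 = D
  0100 = 4
  1011 = B
= 0xBD4B


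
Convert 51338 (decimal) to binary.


Divide by 2 repeatedly:
51338 ÷ 2 = 25669 remainder 0
25669 ÷ 2 = 12834 remainder 1
12834 ÷ 2 = 6417 remainder 0
6417 ÷ 2 = 3208 remainder 1
3208 ÷ 2 = 1604 remainder 0
1604 ÷ 2 = 802 remainder 0
802 ÷ 2 = 401 remainder 0
401 ÷ 2 = 200 remainder 1
200 ÷ 2 = 100 remainder 0
100 ÷ 2 = 50 remainder 0
50 ÷ 2 = 25 remainder 0
25 ÷ 2 = 12 remainder 1
12 ÷ 2 = 6 remainder 0
6 ÷ 2 = 3 remainder 0
3 ÷ 2 = 1 remainder 1
1 ÷ 2 = 0 remainder 1
Reading remainders bottom-up:
= 1100100010001010


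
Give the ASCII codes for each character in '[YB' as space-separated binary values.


String: '[YB'  (3 characters)
Per-character ASCII lookup:
  '[': special character: '[' = 91 → 1011011
  'Y': uppercase starts at 65: 'Y' = 65 + 24 = 89 → 1011001
  'B': uppercase starts at 65: 'B' = 65 + 1 = 66 → 1000010
= 1011011 1011001 1000010


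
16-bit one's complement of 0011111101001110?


Original: 0011111101001110
Invert all bits:
  bit 0: 0 → 1
  bit 1: 0 → 1
  bit 2: 1 → 0
  bit 3: 1 → 0
  bit 4: 1 → 0
  bit 5: 1 → 0
  bit 6: 1 → 0
  bit 7: 1 → 0
  bit 8: 0 → 1
  bit 9: 1 → 0
  bit 10: 0 → 1
  bit 11: 0 → 1
  bit 12: 1 → 0
  bit 13: 1 → 0
  bit 14: 1 → 0
  bit 15: 0 → 1
= 1100000010110001


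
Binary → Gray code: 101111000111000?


Binary: 101111000111000
Gray code: G = B XOR (B >> 1)
B >> 1 = 010111100011100
101111000111000 XOR 010111100011100:
  1 XOR 0 = 1
  0 XOR 1 = 1
  1 XOR 0 = 1
  1 XOR 1 = 0
  1 XOR 1 = 0
  1 XOR 1 = 0
  0 XOR 1 = 1
  0 XOR 0 = 0
  0 XOR 0 = 0
  1 XOR 0 = 1
  1 XOR 1 = 0
  1 XOR 1 = 0
  0 XOR 1 = 1
  0 XOR 0 = 0
  0 XOR 0 = 0
= 111000100100100


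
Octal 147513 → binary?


Each octal digit → 3 binary bits:
  1 = 001
  4 = 100
  7 = 111
  5 = 101
  1 = 001
  3 = 011
Concatenate: 001 100 111 101 001 011
= 001100111101001011


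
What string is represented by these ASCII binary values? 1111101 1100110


Codes (binary): 1111101 1100110
Per-code ASCII lookup:
  1111101 = 125  (special character) → '}'
  1100110 = 102  (range 97-122: lowercase, 102 - 97 = 5) → 'f'
= '}f'


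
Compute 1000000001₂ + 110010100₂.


Align and add column by column (LSB to MSB, carry propagating):
  01000000001
+ 00110010100
  -----------
  col 0: 1 + 0 + 0 (carry in) = 1 → bit 1, carry out 0
  col 1: 0 + 0 + 0 (carry in) = 0 → bit 0, carry out 0
  col 2: 0 + 1 + 0 (carry in) = 1 → bit 1, carry out 0
  col 3: 0 + 0 + 0 (carry in) = 0 → bit 0, carry out 0
  col 4: 0 + 1 + 0 (carry in) = 1 → bit 1, carry out 0
  col 5: 0 + 0 + 0 (carry in) = 0 → bit 0, carry out 0
  col 6: 0 + 0 + 0 (carry in) = 0 → bit 0, carry out 0
  col 7: 0 + 1 + 0 (carry in) = 1 → bit 1, carry out 0
  col 8: 0 + 1 + 0 (carry in) = 1 → bit 1, carry out 0
  col 9: 1 + 0 + 0 (carry in) = 1 → bit 1, carry out 0
  col 10: 0 + 0 + 0 (carry in) = 0 → bit 0, carry out 0
Reading bits MSB→LSB: 01110010101
Strip leading zeros: 1110010101
= 1110010101


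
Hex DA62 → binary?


Each hex digit → 4 binary bits:
  D = 1101
  A = 1010
  6 = 0110
  2 = 0010
Concatenate: 1101 1010 0110 0010
= 1101101001100010


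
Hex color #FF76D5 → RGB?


Hex: #FF76D5
R = FF₁₆ = 255
G = 76₁₆ = 118
B = D5₁₆ = 213
= RGB(255, 118, 213)


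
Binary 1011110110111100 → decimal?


Positional values:
Bit 2: 1 × 2^2 = 4
Bit 3: 1 × 2^3 = 8
Bit 4: 1 × 2^4 = 16
Bit 5: 1 × 2^5 = 32
Bit 7: 1 × 2^7 = 128
Bit 8: 1 × 2^8 = 256
Bit 10: 1 × 2^10 = 1024
Bit 11: 1 × 2^11 = 2048
Bit 12: 1 × 2^12 = 4096
Bit 13: 1 × 2^13 = 8192
Bit 15: 1 × 2^15 = 32768
Sum = 4 + 8 + 16 + 32 + 128 + 256 + 1024 + 2048 + 4096 + 8192 + 32768
= 48572


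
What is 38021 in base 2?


Divide by 2 repeatedly:
38021 ÷ 2 = 19010 remainder 1
19010 ÷ 2 = 9505 remainder 0
9505 ÷ 2 = 4752 remainder 1
4752 ÷ 2 = 2376 remainder 0
2376 ÷ 2 = 1188 remainder 0
1188 ÷ 2 = 594 remainder 0
594 ÷ 2 = 297 remainder 0
297 ÷ 2 = 148 remainder 1
148 ÷ 2 = 74 remainder 0
74 ÷ 2 = 37 remainder 0
37 ÷ 2 = 18 remainder 1
18 ÷ 2 = 9 remainder 0
9 ÷ 2 = 4 remainder 1
4 ÷ 2 = 2 remainder 0
2 ÷ 2 = 1 remainder 0
1 ÷ 2 = 0 remainder 1
Reading remainders bottom-up:
= 1001010010000101


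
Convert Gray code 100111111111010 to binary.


Gray code: 100111111111010
MSB stays the same: 1
Each subsequent bit = prev_binary XOR current_gray:
  B[1] = 1 XOR 0 = 1
  B[2] = 1 XOR 0 = 1
  B[3] = 1 XOR 1 = 0
  B[4] = 0 XOR 1 = 1
  B[5] = 1 XOR 1 = 0
  B[6] = 0 XOR 1 = 1
  B[7] = 1 XOR 1 = 0
  B[8] = 0 XOR 1 = 1
  B[9] = 1 XOR 1 = 0
  B[10] = 0 XOR 1 = 1
  B[11] = 1 XOR 1 = 0
  B[12] = 0 XOR 0 = 0
  B[13] = 0 XOR 1 = 1
  B[14] = 1 XOR 0 = 1
= 111010101010011 (30035 decimal)


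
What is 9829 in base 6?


Divide by 6 repeatedly:
9829 ÷ 6 = 1638 remainder 1
1638 ÷ 6 = 273 remainder 0
273 ÷ 6 = 45 remainder 3
45 ÷ 6 = 7 remainder 3
7 ÷ 6 = 1 remainder 1
1 ÷ 6 = 0 remainder 1
Reading remainders bottom-up:
= 113301


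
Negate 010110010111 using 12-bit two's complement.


Original: 010110010111
Step 1 - Invert all bits: 101001101000
Step 2 - Add 1: 101001101000 + 1
= 101001101001 (represents -1431)


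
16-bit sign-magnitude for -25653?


Sign bit: 1 (negative)
Magnitude: 25653 = 110010000110101
= 1110010000110101


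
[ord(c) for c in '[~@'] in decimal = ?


String: '[~@'  (3 characters)
Per-character ASCII lookup:
  '[': special character: '[' = 91
  '~': special character: '~' = 126
  '@': special character: '@' = 64
= 91 126 64


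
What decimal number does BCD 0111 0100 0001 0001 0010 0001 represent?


Each 4-bit group → digit:
  0111 → 7
  0100 → 4
  0001 → 1
  0001 → 1
  0010 → 2
  0001 → 1
= 741121


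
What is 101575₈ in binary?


Each octal digit → 3 binary bits:
  1 = 001
  0 = 000
  1 = 001
  5 = 101
  7 = 111
  5 = 101
Concatenate: 001 000 001 101 111 101
= 001000001101111101


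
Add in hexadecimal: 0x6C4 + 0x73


Align and add column by column (LSB to MSB, each column mod 16 with carry):
  06C4
+ 0073
  ----
  col 0: 4(4) + 3(3) + 0 (carry in) = 7 → 7(7), carry out 0
  col 1: C(12) + 7(7) + 0 (carry in) = 19 → 3(3), carry out 1
  col 2: 6(6) + 0(0) + 1 (carry in) = 7 → 7(7), carry out 0
  col 3: 0(0) + 0(0) + 0 (carry in) = 0 → 0(0), carry out 0
Reading digits MSB→LSB: 0737
Strip leading zeros: 737
= 0x737


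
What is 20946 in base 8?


Divide by 8 repeatedly:
20946 ÷ 8 = 2618 remainder 2
2618 ÷ 8 = 327 remainder 2
327 ÷ 8 = 40 remainder 7
40 ÷ 8 = 5 remainder 0
5 ÷ 8 = 0 remainder 5
Reading remainders bottom-up:
= 0o50722


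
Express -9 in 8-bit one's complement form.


Original: 00001001
Invert all bits:
  bit 0: 0 → 1
  bit 1: 0 → 1
  bit 2: 0 → 1
  bit 3: 0 → 1
  bit 4: 1 → 0
  bit 5: 0 → 1
  bit 6: 0 → 1
  bit 7: 1 → 0
= 11110110


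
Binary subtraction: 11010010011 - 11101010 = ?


Align and subtract column by column (LSB to MSB, borrowing when needed):
  11010010011
- 00011101010
  -----------
  col 0: (1 - 0 borrow-in) - 0 → 1 - 0 = 1, borrow out 0
  col 1: (1 - 0 borrow-in) - 1 → 1 - 1 = 0, borrow out 0
  col 2: (0 - 0 borrow-in) - 0 → 0 - 0 = 0, borrow out 0
  col 3: (0 - 0 borrow-in) - 1 → borrow from next column: (0+2) - 1 = 1, borrow out 1
  col 4: (1 - 1 borrow-in) - 0 → 0 - 0 = 0, borrow out 0
  col 5: (0 - 0 borrow-in) - 1 → borrow from next column: (0+2) - 1 = 1, borrow out 1
  col 6: (0 - 1 borrow-in) - 1 → borrow from next column: (-1+2) - 1 = 0, borrow out 1
  col 7: (1 - 1 borrow-in) - 1 → borrow from next column: (0+2) - 1 = 1, borrow out 1
  col 8: (0 - 1 borrow-in) - 0 → borrow from next column: (-1+2) - 0 = 1, borrow out 1
  col 9: (1 - 1 borrow-in) - 0 → 0 - 0 = 0, borrow out 0
  col 10: (1 - 0 borrow-in) - 0 → 1 - 0 = 1, borrow out 0
Reading bits MSB→LSB: 10110101001
Strip leading zeros: 10110101001
= 10110101001


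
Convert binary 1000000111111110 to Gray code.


Binary: 1000000111111110
Gray code: G = B XOR (B >> 1)
B >> 1 = 0100000011111111
1000000111111110 XOR 0100000011111111:
  1 XOR 0 = 1
  0 XOR 1 = 1
  0 XOR 0 = 0
  0 XOR 0 = 0
  0 XOR 0 = 0
  0 XOR 0 = 0
  0 XOR 0 = 0
  1 XOR 0 = 1
  1 XOR 1 = 0
  1 XOR 1 = 0
  1 XOR 1 = 0
  1 XOR 1 = 0
  1 XOR 1 = 0
  1 XOR 1 = 0
  1 XOR 1 = 0
  0 XOR 1 = 1
= 1100000100000001


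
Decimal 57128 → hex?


Divide by 16 repeatedly:
57128 ÷ 16 = 3570 remainder 8 (8)
3570 ÷ 16 = 223 remainder 2 (2)
223 ÷ 16 = 13 remainder 15 (F)
13 ÷ 16 = 0 remainder 13 (D)
Reading remainders bottom-up:
= 0xDF28


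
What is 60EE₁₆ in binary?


Each hex digit → 4 binary bits:
  6 = 0110
  0 = 0000
  E = 1110
  E = 1110
Concatenate: 0110 0000 1110 1110
= 0110000011101110


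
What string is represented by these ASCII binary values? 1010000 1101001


Codes (binary): 1010000 1101001
Per-code ASCII lookup:
  1010000 = 80  (range 65-90: uppercase, 80 - 65 = 15) → 'P'
  1101001 = 105  (range 97-122: lowercase, 105 - 97 = 8) → 'i'
= 'Pi'


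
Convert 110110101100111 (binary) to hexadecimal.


Group into 4-bit nibbles: 0110110101100111
  0110 = 6
  1101 = D
  0110 = 6
  0111 = 7
= 0x6D67


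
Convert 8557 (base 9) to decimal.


Positional values (base 9):
  7 × 9^0 = 7 × 1 = 7
  5 × 9^1 = 5 × 9 = 45
  5 × 9^2 = 5 × 81 = 405
  8 × 9^3 = 8 × 729 = 5832
Sum = 7 + 45 + 405 + 5832
= 6289


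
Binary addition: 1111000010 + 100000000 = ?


Align and add column by column (LSB to MSB, carry propagating):
  01111000010
+ 00100000000
  -----------
  col 0: 0 + 0 + 0 (carry in) = 0 → bit 0, carry out 0
  col 1: 1 + 0 + 0 (carry in) = 1 → bit 1, carry out 0
  col 2: 0 + 0 + 0 (carry in) = 0 → bit 0, carry out 0
  col 3: 0 + 0 + 0 (carry in) = 0 → bit 0, carry out 0
  col 4: 0 + 0 + 0 (carry in) = 0 → bit 0, carry out 0
  col 5: 0 + 0 + 0 (carry in) = 0 → bit 0, carry out 0
  col 6: 1 + 0 + 0 (carry in) = 1 → bit 1, carry out 0
  col 7: 1 + 0 + 0 (carry in) = 1 → bit 1, carry out 0
  col 8: 1 + 1 + 0 (carry in) = 2 → bit 0, carry out 1
  col 9: 1 + 0 + 1 (carry in) = 2 → bit 0, carry out 1
  col 10: 0 + 0 + 1 (carry in) = 1 → bit 1, carry out 0
Reading bits MSB→LSB: 10011000010
Strip leading zeros: 10011000010
= 10011000010


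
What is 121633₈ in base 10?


Positional values:
Position 0: 3 × 8^0 = 3
Position 1: 3 × 8^1 = 24
Position 2: 6 × 8^2 = 384
Position 3: 1 × 8^3 = 512
Position 4: 2 × 8^4 = 8192
Position 5: 1 × 8^5 = 32768
Sum = 3 + 24 + 384 + 512 + 8192 + 32768
= 41883


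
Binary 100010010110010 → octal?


Group into 3-bit groups: 100010010110010
  100 = 4
  010 = 2
  010 = 2
  110 = 6
  010 = 2
= 0o42262


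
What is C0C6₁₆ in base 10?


Positional values:
Position 0: 6 × 16^0 = 6 × 1 = 6
Position 1: C × 16^1 = 12 × 16 = 192
Position 2: 0 × 16^2 = 0 × 256 = 0
Position 3: C × 16^3 = 12 × 4096 = 49152
Sum = 6 + 192 + 0 + 49152
= 49350


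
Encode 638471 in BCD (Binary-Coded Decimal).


Each digit → 4-bit binary:
  6 → 0110
  3 → 0011
  8 → 1000
  4 → 0100
  7 → 0111
  1 → 0001
= 0110 0011 1000 0100 0111 0001


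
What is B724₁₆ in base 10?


Positional values:
Position 0: 4 × 16^0 = 4 × 1 = 4
Position 1: 2 × 16^1 = 2 × 16 = 32
Position 2: 7 × 16^2 = 7 × 256 = 1792
Position 3: B × 16^3 = 11 × 4096 = 45056
Sum = 4 + 32 + 1792 + 45056
= 46884


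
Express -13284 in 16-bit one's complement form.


Original: 0011001111100100
Invert all bits:
  bit 0: 0 → 1
  bit 1: 0 → 1
  bit 2: 1 → 0
  bit 3: 1 → 0
  bit 4: 0 → 1
  bit 5: 0 → 1
  bit 6: 1 → 0
  bit 7: 1 → 0
  bit 8: 1 → 0
  bit 9: 1 → 0
  bit 10: 1 → 0
  bit 11: 0 → 1
  bit 12: 0 → 1
  bit 13: 1 → 0
  bit 14: 0 → 1
  bit 15: 0 → 1
= 1100110000011011


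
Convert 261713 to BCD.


Each digit → 4-bit binary:
  2 → 0010
  6 → 0110
  1 → 0001
  7 → 0111
  1 → 0001
  3 → 0011
= 0010 0110 0001 0111 0001 0011


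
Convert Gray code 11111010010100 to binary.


Gray code: 11111010010100
MSB stays the same: 1
Each subsequent bit = prev_binary XOR current_gray:
  B[1] = 1 XOR 1 = 0
  B[2] = 0 XOR 1 = 1
  B[3] = 1 XOR 1 = 0
  B[4] = 0 XOR 1 = 1
  B[5] = 1 XOR 0 = 1
  B[6] = 1 XOR 1 = 0
  B[7] = 0 XOR 0 = 0
  B[8] = 0 XOR 0 = 0
  B[9] = 0 XOR 1 = 1
  B[10] = 1 XOR 0 = 1
  B[11] = 1 XOR 1 = 0
  B[12] = 0 XOR 0 = 0
  B[13] = 0 XOR 0 = 0
= 10101100011000 (11032 decimal)


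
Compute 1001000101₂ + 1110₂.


Align and add column by column (LSB to MSB, carry propagating):
  01001000101
+ 00000001110
  -----------
  col 0: 1 + 0 + 0 (carry in) = 1 → bit 1, carry out 0
  col 1: 0 + 1 + 0 (carry in) = 1 → bit 1, carry out 0
  col 2: 1 + 1 + 0 (carry in) = 2 → bit 0, carry out 1
  col 3: 0 + 1 + 1 (carry in) = 2 → bit 0, carry out 1
  col 4: 0 + 0 + 1 (carry in) = 1 → bit 1, carry out 0
  col 5: 0 + 0 + 0 (carry in) = 0 → bit 0, carry out 0
  col 6: 1 + 0 + 0 (carry in) = 1 → bit 1, carry out 0
  col 7: 0 + 0 + 0 (carry in) = 0 → bit 0, carry out 0
  col 8: 0 + 0 + 0 (carry in) = 0 → bit 0, carry out 0
  col 9: 1 + 0 + 0 (carry in) = 1 → bit 1, carry out 0
  col 10: 0 + 0 + 0 (carry in) = 0 → bit 0, carry out 0
Reading bits MSB→LSB: 01001010011
Strip leading zeros: 1001010011
= 1001010011


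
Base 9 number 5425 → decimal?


Positional values (base 9):
  5 × 9^0 = 5 × 1 = 5
  2 × 9^1 = 2 × 9 = 18
  4 × 9^2 = 4 × 81 = 324
  5 × 9^3 = 5 × 729 = 3645
Sum = 5 + 18 + 324 + 3645
= 3992


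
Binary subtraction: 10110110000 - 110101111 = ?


Align and subtract column by column (LSB to MSB, borrowing when needed):
  10110110000
- 00110101111
  -----------
  col 0: (0 - 0 borrow-in) - 1 → borrow from next column: (0+2) - 1 = 1, borrow out 1
  col 1: (0 - 1 borrow-in) - 1 → borrow from next column: (-1+2) - 1 = 0, borrow out 1
  col 2: (0 - 1 borrow-in) - 1 → borrow from next column: (-1+2) - 1 = 0, borrow out 1
  col 3: (0 - 1 borrow-in) - 1 → borrow from next column: (-1+2) - 1 = 0, borrow out 1
  col 4: (1 - 1 borrow-in) - 0 → 0 - 0 = 0, borrow out 0
  col 5: (1 - 0 borrow-in) - 1 → 1 - 1 = 0, borrow out 0
  col 6: (0 - 0 borrow-in) - 0 → 0 - 0 = 0, borrow out 0
  col 7: (1 - 0 borrow-in) - 1 → 1 - 1 = 0, borrow out 0
  col 8: (1 - 0 borrow-in) - 1 → 1 - 1 = 0, borrow out 0
  col 9: (0 - 0 borrow-in) - 0 → 0 - 0 = 0, borrow out 0
  col 10: (1 - 0 borrow-in) - 0 → 1 - 0 = 1, borrow out 0
Reading bits MSB→LSB: 10000000001
Strip leading zeros: 10000000001
= 10000000001


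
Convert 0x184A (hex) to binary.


Each hex digit → 4 binary bits:
  1 = 0001
  8 = 1000
  4 = 0100
  A = 1010
Concatenate: 0001 1000 0100 1010
= 0001100001001010


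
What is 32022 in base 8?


Divide by 8 repeatedly:
32022 ÷ 8 = 4002 remainder 6
4002 ÷ 8 = 500 remainder 2
500 ÷ 8 = 62 remainder 4
62 ÷ 8 = 7 remainder 6
7 ÷ 8 = 0 remainder 7
Reading remainders bottom-up:
= 0o76426


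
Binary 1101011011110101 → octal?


Group into 3-bit groups: 001101011011110101
  001 = 1
  101 = 5
  011 = 3
  011 = 3
  110 = 6
  101 = 5
= 0o153365


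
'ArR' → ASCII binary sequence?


String: 'ArR'  (3 characters)
Per-character ASCII lookup:
  'A': uppercase starts at 65: 'A' = 65 + 0 = 65 → 1000001
  'r': lowercase starts at 97: 'r' = 97 + 17 = 114 → 1110010
  'R': uppercase starts at 65: 'R' = 65 + 17 = 82 → 1010010
= 1000001 1110010 1010010


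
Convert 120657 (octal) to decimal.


Positional values:
Position 0: 7 × 8^0 = 7
Position 1: 5 × 8^1 = 40
Position 2: 6 × 8^2 = 384
Position 3: 0 × 8^3 = 0
Position 4: 2 × 8^4 = 8192
Position 5: 1 × 8^5 = 32768
Sum = 7 + 40 + 384 + 0 + 8192 + 32768
= 41391


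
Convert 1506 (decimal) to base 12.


Divide by 12 repeatedly:
1506 ÷ 12 = 125 remainder 6
125 ÷ 12 = 10 remainder 5
10 ÷ 12 = 0 remainder 10
Reading remainders bottom-up:
= A56


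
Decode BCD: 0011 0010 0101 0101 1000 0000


Each 4-bit group → digit:
  0011 → 3
  0010 → 2
  0101 → 5
  0101 → 5
  1000 → 8
  0000 → 0
= 325580


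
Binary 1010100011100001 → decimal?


Positional values:
Bit 0: 1 × 2^0 = 1
Bit 5: 1 × 2^5 = 32
Bit 6: 1 × 2^6 = 64
Bit 7: 1 × 2^7 = 128
Bit 11: 1 × 2^11 = 2048
Bit 13: 1 × 2^13 = 8192
Bit 15: 1 × 2^15 = 32768
Sum = 1 + 32 + 64 + 128 + 2048 + 8192 + 32768
= 43233


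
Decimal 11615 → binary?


Divide by 2 repeatedly:
11615 ÷ 2 = 5807 remainder 1
5807 ÷ 2 = 2903 remainder 1
2903 ÷ 2 = 1451 remainder 1
1451 ÷ 2 = 725 remainder 1
725 ÷ 2 = 362 remainder 1
362 ÷ 2 = 181 remainder 0
181 ÷ 2 = 90 remainder 1
90 ÷ 2 = 45 remainder 0
45 ÷ 2 = 22 remainder 1
22 ÷ 2 = 11 remainder 0
11 ÷ 2 = 5 remainder 1
5 ÷ 2 = 2 remainder 1
2 ÷ 2 = 1 remainder 0
1 ÷ 2 = 0 remainder 1
Reading remainders bottom-up:
= 10110101011111


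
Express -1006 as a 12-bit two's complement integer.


Original: 001111101110
Step 1 - Invert all bits: 110000010001
Step 2 - Add 1: 110000010001 + 1
= 110000010010 (represents -1006)


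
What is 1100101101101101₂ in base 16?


Group into 4-bit nibbles: 1100101101101101
  1100 = C
  1011 = B
  0110 = 6
  1101 = D
= 0xCB6D


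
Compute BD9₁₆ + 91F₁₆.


Align and add column by column (LSB to MSB, each column mod 16 with carry):
  0BD9
+ 091F
  ----
  col 0: 9(9) + F(15) + 0 (carry in) = 24 → 8(8), carry out 1
  col 1: D(13) + 1(1) + 1 (carry in) = 15 → F(15), carry out 0
  col 2: B(11) + 9(9) + 0 (carry in) = 20 → 4(4), carry out 1
  col 3: 0(0) + 0(0) + 1 (carry in) = 1 → 1(1), carry out 0
Reading digits MSB→LSB: 14F8
Strip leading zeros: 14F8
= 0x14F8


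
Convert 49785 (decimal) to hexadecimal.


Divide by 16 repeatedly:
49785 ÷ 16 = 3111 remainder 9 (9)
3111 ÷ 16 = 194 remainder 7 (7)
194 ÷ 16 = 12 remainder 2 (2)
12 ÷ 16 = 0 remainder 12 (C)
Reading remainders bottom-up:
= 0xC279


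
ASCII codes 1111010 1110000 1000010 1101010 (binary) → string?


Codes (binary): 1111010 1110000 1000010 1101010
Per-code ASCII lookup:
  1111010 = 122  (range 97-122: lowercase, 122 - 97 = 25) → 'z'
  1110000 = 112  (range 97-122: lowercase, 112 - 97 = 15) → 'p'
  1000010 = 66  (range 65-90: uppercase, 66 - 65 = 1) → 'B'
  1101010 = 106  (range 97-122: lowercase, 106 - 97 = 9) → 'j'
= 'zpBj'


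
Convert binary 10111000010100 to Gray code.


Binary: 10111000010100
Gray code: G = B XOR (B >> 1)
B >> 1 = 01011100001010
10111000010100 XOR 01011100001010:
  1 XOR 0 = 1
  0 XOR 1 = 1
  1 XOR 0 = 1
  1 XOR 1 = 0
  1 XOR 1 = 0
  0 XOR 1 = 1
  0 XOR 0 = 0
  0 XOR 0 = 0
  0 XOR 0 = 0
  1 XOR 0 = 1
  0 XOR 1 = 1
  1 XOR 0 = 1
  0 XOR 1 = 1
  0 XOR 0 = 0
= 11100100011110
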